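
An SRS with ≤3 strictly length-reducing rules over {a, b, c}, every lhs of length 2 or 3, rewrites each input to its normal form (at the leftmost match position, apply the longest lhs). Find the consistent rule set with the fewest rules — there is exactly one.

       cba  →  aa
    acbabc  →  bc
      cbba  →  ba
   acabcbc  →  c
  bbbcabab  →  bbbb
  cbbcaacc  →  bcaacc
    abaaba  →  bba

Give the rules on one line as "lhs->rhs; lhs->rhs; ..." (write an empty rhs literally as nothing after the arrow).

  | cba => aa
  | acbabc => aaabc => bc
  | cbba => aba => ba
  | acabcbc => acbcbc => aacbc => aaac => c

aaa->; ab->b; cb->a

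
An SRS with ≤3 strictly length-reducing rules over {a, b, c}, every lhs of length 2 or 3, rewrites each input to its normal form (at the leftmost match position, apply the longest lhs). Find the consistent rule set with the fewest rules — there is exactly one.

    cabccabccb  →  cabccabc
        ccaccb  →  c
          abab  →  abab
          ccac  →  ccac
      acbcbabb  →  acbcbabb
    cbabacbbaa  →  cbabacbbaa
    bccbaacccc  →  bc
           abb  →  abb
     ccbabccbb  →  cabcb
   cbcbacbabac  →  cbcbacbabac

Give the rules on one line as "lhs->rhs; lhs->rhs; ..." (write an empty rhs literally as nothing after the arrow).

acc->; ccb->c

  | cabccabccb => cabccabc
  | ccaccb => ccb => c
  | abab
  | ccac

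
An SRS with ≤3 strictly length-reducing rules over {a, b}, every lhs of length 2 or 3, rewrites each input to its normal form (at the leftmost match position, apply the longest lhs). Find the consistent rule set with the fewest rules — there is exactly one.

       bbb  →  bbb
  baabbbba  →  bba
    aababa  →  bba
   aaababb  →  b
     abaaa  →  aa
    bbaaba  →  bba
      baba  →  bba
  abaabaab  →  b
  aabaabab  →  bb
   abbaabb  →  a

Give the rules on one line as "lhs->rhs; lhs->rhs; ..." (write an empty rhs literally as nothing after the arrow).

ab->b; abb->; baa->a

  | bbb
  | baabbbba => abbbba => bba
  | aababa => ababa => baba => bba
  | aaababb => aababb => ababb => babb => b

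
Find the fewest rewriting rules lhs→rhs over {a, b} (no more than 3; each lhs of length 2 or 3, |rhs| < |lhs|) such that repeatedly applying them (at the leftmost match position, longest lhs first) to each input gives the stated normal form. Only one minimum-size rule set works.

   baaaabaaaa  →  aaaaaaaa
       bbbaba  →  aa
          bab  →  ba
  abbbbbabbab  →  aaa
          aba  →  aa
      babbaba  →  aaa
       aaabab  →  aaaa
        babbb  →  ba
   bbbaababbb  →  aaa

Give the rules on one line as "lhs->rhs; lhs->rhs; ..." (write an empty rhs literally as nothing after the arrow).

ab->a; baa->aa

  | baaaabaaaa => aaaabaaaa => aaaaaaaa
  | bbbaba => bbbaa => bbaa => baa => aa
  | bab => ba
  | abbbbbabbab => abbbbabbab => abbbabbab => abbabbab => ababbab => aabbab => aabab => aaab => aaa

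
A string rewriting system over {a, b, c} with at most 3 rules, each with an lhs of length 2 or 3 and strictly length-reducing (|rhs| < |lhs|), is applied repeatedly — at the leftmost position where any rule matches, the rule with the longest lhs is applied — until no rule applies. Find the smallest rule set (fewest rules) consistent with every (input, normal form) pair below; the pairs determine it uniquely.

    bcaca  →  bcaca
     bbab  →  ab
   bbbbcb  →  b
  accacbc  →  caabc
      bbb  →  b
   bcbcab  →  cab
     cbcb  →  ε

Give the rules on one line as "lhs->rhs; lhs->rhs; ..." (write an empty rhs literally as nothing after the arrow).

  | bcaca
  | bbab => ab
  | bbbbcb => bbcb => cb => b
  | accacbc => caacbc => caabc

acc->ca; bb->; cb->b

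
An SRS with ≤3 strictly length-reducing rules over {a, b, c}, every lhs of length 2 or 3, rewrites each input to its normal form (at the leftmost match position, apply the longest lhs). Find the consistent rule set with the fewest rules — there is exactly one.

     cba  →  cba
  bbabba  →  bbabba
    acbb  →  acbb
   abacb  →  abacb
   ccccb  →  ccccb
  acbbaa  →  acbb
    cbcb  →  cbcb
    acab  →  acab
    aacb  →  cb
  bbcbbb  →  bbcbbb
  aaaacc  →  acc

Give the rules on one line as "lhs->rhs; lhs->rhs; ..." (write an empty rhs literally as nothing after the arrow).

  | cba
  | bbabba
  | acbb
  | abacb

aa->; aaa->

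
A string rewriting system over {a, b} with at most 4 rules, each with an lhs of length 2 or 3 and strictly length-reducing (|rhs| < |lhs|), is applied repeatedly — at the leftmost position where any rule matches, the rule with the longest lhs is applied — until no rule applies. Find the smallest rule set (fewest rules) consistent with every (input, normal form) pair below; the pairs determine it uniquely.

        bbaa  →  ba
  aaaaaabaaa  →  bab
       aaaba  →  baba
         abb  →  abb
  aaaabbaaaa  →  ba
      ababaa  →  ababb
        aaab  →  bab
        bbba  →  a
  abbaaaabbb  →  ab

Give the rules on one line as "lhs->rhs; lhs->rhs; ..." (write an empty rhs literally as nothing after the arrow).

aa->b; bba->b; bbb->

  | bbaa => ba
  | aaaaaabaaa => baaaabaaa => bbaabaaa => babaaa => babba => bab
  | aaaba => baba
  | abb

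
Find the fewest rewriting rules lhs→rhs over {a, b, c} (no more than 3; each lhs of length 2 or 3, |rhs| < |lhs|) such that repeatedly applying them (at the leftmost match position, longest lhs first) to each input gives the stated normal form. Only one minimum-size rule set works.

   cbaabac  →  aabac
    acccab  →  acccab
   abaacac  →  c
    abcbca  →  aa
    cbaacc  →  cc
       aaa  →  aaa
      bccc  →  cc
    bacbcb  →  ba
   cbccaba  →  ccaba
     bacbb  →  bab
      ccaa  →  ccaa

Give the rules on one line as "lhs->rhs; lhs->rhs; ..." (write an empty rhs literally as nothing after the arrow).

  | cbaabac => aabac
  | acccab
  | abaacac => abcac => aac => c
  | abcbca => abca => aa

aac->c; bc->; cb->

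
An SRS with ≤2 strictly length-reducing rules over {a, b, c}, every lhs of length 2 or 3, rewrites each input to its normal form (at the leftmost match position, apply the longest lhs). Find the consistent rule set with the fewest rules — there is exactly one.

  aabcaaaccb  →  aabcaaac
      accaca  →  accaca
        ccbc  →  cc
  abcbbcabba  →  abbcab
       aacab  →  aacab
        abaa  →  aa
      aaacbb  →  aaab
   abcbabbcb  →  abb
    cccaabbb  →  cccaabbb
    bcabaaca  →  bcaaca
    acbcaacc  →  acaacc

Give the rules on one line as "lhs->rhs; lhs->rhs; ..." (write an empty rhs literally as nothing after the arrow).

ba->; cb->

  | aabcaaaccb => aabcaaac
  | accaca
  | ccbc => cc
  | abcbbcabba => abbcabba => abbcab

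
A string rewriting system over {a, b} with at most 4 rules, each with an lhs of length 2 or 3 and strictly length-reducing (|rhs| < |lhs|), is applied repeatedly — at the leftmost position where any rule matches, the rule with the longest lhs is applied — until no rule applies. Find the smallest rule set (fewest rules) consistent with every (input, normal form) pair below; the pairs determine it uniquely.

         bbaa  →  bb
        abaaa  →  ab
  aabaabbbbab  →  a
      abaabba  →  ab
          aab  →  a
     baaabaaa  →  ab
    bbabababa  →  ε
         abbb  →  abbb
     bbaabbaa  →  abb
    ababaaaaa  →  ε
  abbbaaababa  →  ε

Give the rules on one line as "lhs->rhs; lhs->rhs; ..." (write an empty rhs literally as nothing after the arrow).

  | bbaa => bba => bb
  | abaaa => abaa => aba => ab
  | aabaabbbbab => aaabbbbab => abbbbab => abbbab => abbab => abab => aab => a
  | abaabba => ababba => aabba => aba => ab

aa->; aab->a; ba->b; bab->ab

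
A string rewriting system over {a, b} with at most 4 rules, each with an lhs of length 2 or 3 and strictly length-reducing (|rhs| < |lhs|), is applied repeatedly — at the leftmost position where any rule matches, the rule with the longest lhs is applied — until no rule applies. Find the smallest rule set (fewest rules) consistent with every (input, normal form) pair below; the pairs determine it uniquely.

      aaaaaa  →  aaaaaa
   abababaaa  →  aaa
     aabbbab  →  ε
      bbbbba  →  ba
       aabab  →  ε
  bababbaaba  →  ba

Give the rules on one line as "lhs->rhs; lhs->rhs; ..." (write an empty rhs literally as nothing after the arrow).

  | aaaaaa
  | abababaaa => bababaaa => bbabaaa => abaaa => baaa => aaa
  | aabbbab => abbbab => bbbab => bab => bb => ε
  | bbbbba => bbba => ba

ab->b; baa->aa; bb->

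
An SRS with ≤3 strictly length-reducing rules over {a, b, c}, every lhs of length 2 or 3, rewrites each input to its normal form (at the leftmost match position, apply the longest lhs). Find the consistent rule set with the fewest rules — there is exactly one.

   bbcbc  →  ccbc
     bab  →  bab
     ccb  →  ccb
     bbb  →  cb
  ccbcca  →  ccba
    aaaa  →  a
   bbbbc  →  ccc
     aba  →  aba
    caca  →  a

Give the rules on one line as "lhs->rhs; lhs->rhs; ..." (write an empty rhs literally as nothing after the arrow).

aa->a; bb->c; ca->a

  | bbcbc => ccbc
  | bab
  | ccb
  | bbb => cb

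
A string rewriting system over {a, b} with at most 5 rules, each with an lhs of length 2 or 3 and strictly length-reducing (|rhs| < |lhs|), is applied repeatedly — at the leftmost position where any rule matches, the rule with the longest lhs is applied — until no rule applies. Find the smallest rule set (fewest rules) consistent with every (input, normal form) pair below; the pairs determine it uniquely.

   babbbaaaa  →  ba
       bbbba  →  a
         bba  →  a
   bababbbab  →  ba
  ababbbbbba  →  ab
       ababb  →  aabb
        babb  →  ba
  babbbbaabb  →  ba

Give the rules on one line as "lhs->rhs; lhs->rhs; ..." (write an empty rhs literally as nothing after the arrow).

  | babbbaaaa => babbaaaa => babaaaa => baaaaa => babaa => baaa => bab => ba
  | bbbba => bba => a
  | bba => a
  | bababbbab => baabbbab => baabab => baaab => babb => bab => ba

aaa->ab; aba->aa; bab->ba; bba->a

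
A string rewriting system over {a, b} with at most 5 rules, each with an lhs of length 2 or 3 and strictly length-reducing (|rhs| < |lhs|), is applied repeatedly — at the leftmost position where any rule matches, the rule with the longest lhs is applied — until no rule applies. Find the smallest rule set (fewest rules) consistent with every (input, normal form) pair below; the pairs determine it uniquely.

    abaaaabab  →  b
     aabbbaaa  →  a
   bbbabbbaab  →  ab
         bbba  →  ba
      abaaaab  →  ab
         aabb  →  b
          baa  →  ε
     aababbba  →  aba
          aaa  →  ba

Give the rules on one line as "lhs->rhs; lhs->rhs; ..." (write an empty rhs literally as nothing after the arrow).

  | abaaaabab => aaabab => babab => abab => aab => bb => b
  | aabbbaaa => bbbbaaa => bbbaaa => bbaaa => baaa => a
  | bbbabbbaab => bbabbbaab => babbbaab => abbbaab => abbaab => abaab => ab
  | bbba => bba => ba

aa->b; baa->; bab->ab; bb->b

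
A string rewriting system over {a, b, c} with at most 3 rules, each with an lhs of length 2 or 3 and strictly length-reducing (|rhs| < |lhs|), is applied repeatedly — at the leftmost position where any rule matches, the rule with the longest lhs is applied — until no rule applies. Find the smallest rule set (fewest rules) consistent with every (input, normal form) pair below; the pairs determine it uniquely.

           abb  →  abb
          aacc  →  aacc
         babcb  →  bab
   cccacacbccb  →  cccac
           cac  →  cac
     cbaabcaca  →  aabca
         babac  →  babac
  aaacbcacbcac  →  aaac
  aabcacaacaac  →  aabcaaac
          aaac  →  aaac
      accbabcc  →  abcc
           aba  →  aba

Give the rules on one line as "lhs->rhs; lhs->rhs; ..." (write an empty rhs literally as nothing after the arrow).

  | abb
  | aacc
  | babcb => bab
  | cccacacbccb => cccacbccb => cccaccb => cccac

aca->a; cb->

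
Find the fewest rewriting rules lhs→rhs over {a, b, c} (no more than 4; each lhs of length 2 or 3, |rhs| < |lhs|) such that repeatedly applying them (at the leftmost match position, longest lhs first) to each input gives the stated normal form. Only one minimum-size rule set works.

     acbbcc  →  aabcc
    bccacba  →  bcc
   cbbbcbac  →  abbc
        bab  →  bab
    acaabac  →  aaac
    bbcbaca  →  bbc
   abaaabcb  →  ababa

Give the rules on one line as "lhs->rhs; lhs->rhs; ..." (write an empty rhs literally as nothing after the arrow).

  | acbbcc => aabcc
  | bccacba => bcccba => bccaa => bcca => bcc
  | cbbbcbac => abbcbac => abbaac => abbc
  | bab

baa->b; ca->c; cb->a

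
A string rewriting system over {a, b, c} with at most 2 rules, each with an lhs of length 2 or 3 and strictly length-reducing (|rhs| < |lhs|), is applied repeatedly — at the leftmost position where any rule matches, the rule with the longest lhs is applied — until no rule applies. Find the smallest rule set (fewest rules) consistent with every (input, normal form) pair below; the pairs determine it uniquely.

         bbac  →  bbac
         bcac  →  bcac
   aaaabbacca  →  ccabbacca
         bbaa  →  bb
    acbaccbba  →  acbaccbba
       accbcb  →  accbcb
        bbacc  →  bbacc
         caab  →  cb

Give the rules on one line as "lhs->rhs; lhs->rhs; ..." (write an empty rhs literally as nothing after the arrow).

aa->; aaa->cc

  | bbac
  | bcac
  | aaaabbacca => ccabbacca
  | bbaa => bb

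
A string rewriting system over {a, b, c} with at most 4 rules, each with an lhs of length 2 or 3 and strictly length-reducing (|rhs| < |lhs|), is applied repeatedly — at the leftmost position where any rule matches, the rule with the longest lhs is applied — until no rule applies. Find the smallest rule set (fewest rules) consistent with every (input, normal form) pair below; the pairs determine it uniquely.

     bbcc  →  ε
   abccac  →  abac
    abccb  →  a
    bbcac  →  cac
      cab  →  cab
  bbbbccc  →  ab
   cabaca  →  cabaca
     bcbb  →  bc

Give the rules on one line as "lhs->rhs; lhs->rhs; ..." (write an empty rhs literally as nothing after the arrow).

  | bbcc => cc => ε
  | abccac => abac
  | abccb => abb => a
  | bbcac => cac

bb->; cc->; ccc->ab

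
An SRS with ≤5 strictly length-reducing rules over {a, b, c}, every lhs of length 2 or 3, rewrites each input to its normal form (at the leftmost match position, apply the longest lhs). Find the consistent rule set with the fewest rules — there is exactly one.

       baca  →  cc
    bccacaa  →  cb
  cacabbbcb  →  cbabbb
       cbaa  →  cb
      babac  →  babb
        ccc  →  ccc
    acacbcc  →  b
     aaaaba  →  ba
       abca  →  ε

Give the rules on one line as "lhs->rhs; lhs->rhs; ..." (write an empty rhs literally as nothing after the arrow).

  | baca => bba => cc
  | bccacaa => cacaa => cbaa => cb
  | cacabbbcb => cbabbbcb => cbabbb
  | cbaa => cb

aa->; ac->b; bba->cc; bc->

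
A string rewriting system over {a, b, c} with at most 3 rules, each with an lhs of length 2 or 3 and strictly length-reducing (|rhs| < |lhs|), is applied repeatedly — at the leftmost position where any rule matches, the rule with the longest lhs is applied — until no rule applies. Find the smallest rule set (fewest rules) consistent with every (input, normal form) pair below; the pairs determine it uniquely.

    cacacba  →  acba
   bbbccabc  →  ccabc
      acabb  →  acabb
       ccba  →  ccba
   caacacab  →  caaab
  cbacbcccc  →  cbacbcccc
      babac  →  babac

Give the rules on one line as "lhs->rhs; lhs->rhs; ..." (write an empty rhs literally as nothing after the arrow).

bbb->; cac->

  | cacacba => acba
  | bbbccabc => ccabc
  | acabb
  | ccba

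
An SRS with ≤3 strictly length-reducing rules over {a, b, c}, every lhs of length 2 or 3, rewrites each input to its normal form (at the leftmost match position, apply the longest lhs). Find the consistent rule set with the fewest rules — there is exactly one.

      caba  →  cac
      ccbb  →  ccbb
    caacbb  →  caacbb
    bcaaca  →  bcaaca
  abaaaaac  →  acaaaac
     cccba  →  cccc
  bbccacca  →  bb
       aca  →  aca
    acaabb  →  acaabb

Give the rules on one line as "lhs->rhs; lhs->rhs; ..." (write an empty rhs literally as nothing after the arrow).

ba->c; cca->

  | caba => cac
  | ccbb
  | caacbb
  | bcaaca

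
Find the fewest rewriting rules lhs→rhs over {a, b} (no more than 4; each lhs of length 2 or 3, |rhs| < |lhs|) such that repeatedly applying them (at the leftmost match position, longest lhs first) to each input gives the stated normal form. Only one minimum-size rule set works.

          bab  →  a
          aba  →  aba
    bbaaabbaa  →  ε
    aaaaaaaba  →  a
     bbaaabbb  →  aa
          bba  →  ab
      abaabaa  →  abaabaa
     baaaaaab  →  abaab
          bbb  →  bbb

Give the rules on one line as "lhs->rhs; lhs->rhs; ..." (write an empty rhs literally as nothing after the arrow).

aaa->b; abb->; bab->a; bba->ab

  | bab => a
  | aba
  | bbaaabbaa => abaabbaa => abaaa => abb => ε
  | aaaaaaaba => baaaaba => bbaba => abba => a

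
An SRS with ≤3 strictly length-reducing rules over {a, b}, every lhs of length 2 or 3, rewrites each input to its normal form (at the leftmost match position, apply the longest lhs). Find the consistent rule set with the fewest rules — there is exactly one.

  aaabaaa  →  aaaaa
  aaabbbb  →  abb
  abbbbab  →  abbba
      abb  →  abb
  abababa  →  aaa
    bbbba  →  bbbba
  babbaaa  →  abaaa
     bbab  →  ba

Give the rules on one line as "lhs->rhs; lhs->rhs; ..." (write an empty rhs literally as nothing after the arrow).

aab->a; bab->a

  | aaabaaa => aaaaa
  | aaabbbb => aabbb => abb
  | abbbbab => abbba
  | abb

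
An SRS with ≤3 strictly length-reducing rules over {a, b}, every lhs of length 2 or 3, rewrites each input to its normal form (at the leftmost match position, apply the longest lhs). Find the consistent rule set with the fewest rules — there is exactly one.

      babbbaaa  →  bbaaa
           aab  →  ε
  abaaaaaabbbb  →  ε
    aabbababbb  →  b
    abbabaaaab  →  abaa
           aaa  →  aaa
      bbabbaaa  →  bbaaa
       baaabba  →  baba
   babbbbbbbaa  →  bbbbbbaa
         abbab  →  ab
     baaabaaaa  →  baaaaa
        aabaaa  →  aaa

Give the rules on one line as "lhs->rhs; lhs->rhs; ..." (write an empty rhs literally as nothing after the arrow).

aab->; abb->

  | babbbaaa => bbaaa
  | aab => ε
  | abaaaaaabbbb => abaaaabbb => abaabb => abb => ε
  | aabbababbb => bababbb => babb => b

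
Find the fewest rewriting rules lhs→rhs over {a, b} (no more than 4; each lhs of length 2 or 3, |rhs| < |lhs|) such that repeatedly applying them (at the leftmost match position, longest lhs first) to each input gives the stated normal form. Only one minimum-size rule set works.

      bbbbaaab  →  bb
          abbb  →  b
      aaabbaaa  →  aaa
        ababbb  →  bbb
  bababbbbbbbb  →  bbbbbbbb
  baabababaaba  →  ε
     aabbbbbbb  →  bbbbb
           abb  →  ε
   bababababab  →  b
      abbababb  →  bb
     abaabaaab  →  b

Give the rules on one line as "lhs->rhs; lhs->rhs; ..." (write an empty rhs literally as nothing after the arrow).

  | bbbbaaab => bbbaab => bbab => bb
  | abbb => bab => b
  | aaabbaaa => aabaaaa => abaaaa => baaaa => aaa
  | ababbb => babbb => bbb

ab->b; abb->ba; ba->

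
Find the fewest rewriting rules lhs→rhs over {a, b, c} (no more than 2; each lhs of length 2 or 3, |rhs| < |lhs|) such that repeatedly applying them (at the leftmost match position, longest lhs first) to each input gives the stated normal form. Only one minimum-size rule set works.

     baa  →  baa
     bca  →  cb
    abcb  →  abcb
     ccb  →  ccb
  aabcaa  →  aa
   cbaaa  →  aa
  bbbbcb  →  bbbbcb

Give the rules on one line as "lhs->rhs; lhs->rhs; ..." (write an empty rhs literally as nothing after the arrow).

bca->cb; cba->

  | baa
  | bca => cb
  | abcb
  | ccb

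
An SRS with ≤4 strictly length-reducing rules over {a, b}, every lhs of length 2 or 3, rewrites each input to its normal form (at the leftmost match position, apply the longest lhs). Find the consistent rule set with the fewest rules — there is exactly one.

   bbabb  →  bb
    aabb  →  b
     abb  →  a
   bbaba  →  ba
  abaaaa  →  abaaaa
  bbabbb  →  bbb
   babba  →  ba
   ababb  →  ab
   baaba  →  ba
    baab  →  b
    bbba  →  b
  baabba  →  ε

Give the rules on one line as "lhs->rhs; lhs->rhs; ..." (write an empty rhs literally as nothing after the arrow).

  | bbabb => bb
  | aabb => b
  | abb => a
  | bbaba => ba

aab->; abb->a; bab->; bba->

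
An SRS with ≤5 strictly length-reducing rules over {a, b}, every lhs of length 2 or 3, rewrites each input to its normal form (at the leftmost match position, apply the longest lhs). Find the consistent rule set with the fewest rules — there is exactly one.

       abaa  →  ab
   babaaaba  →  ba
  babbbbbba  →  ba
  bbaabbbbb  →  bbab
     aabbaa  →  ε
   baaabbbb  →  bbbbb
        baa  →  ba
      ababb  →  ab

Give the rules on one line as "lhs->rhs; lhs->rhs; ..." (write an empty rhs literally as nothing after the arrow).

aa->a; aaa->; aba->ab; abb->a

  | abaa => aba => ab
  | babaaaba => babaaba => bababa => babba => baa => ba
  | babbbbbba => babbbba => babba => baa => ba
  | bbaabbbbb => bbabbbbb => bbabbb => bbab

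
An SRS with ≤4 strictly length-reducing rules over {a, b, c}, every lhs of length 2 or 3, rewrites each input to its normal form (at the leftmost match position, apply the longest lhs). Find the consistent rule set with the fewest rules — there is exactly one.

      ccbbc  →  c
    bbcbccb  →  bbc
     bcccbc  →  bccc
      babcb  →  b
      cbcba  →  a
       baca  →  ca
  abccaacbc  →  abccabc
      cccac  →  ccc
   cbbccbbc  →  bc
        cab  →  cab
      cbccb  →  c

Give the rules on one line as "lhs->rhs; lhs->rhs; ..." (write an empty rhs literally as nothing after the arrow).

  | ccbbc => cbc => c
  | bbcbccb => bbccb => bbc
  | bcccbc => bccc
  | babcb => bcb => b

ac->; ba->; cb->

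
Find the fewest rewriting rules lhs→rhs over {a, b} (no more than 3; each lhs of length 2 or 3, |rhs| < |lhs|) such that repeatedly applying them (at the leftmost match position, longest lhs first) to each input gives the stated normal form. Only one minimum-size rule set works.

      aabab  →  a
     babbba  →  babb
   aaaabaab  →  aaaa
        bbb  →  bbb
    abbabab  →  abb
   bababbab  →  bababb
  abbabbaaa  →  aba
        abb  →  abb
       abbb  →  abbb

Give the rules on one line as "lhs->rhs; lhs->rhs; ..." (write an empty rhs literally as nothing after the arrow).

aab->a; bba->b

  | aabab => aab => a
  | babbba => babb
  | aaaabaab => aaaaab => aaaa
  | bbb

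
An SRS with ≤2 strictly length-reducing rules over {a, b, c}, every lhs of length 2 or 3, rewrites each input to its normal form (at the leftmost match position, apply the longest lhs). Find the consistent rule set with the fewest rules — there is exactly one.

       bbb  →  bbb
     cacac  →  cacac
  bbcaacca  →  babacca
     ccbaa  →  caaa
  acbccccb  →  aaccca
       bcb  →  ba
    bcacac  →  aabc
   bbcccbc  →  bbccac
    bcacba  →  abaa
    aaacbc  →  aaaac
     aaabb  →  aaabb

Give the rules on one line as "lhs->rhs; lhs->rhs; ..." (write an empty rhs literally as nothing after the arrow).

  | bbb
  | cacac
  | bbcaacca => babacca
  | ccbaa => caaa

bca->ab; cb->a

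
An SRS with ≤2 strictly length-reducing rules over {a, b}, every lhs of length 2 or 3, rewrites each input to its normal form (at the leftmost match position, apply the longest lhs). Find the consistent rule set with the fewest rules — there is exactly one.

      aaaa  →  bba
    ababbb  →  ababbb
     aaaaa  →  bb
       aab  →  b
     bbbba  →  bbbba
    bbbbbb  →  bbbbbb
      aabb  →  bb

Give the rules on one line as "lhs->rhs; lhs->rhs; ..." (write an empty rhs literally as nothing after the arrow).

  | aaaa => bba
  | ababbb
  | aaaaa => bbaa => bb
  | aab => b

aa->; aaa->bb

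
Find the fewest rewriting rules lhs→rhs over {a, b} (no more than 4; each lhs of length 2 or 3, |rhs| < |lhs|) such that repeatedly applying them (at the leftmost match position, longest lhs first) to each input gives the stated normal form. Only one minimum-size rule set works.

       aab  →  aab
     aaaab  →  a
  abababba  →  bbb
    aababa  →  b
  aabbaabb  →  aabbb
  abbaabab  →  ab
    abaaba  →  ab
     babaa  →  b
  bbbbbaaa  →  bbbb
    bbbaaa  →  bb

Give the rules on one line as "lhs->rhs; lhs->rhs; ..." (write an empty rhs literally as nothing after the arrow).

  | aab
  | aaaab => bab => a
  | abababba => aaabba => bbba => bbb
  | aababa => aaaa => ba => b

aaa->b; ba->b; baa->; bab->a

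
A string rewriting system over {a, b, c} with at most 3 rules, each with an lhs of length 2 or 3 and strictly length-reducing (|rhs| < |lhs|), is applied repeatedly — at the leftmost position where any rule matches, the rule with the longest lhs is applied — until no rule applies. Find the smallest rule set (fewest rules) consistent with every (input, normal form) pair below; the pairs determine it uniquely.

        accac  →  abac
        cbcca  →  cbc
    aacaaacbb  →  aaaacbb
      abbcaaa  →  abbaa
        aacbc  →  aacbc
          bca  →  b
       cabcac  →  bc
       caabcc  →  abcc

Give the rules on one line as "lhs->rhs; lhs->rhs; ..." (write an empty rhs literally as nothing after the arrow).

  | accac => abac
  | cbcca => cbc
  | aacaaacbb => aaaacbb
  | abbcaaa => abbaa

acc->ab; ca->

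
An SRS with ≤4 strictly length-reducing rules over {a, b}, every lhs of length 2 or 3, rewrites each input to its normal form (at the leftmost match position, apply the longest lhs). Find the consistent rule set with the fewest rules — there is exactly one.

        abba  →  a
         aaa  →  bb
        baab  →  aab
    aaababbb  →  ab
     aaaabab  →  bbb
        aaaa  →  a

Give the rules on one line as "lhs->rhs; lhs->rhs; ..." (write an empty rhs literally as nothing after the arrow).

  | abba => ba => a
  | aaa => bb
  | baab => aab
  | aaababbb => bbbabbb => bbaabb => baabb => aabb => ab

aaa->bb; abb->b; ba->a; bab->aa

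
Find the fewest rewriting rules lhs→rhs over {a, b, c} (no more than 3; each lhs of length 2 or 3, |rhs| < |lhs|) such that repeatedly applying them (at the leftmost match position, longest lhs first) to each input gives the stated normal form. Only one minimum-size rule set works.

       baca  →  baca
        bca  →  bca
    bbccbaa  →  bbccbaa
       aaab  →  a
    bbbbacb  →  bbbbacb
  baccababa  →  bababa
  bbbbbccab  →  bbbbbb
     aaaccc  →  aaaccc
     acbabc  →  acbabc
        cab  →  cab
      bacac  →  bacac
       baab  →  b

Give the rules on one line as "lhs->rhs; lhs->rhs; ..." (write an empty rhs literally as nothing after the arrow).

aab->; cca->

  | baca
  | bca
  | bbccbaa
  | aaab => a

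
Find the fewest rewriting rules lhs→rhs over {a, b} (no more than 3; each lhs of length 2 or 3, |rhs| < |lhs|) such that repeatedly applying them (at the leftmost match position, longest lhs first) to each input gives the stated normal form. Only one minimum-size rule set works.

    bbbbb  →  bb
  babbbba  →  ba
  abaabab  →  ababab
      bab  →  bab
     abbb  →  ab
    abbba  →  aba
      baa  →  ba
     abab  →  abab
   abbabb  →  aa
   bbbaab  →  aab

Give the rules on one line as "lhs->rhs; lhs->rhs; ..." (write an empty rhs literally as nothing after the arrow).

  | bbbbb => bb
  | babbbba => babba => baa => ba
  | abaabab => ababab
  | bab

abb->a; baa->ba; bbb->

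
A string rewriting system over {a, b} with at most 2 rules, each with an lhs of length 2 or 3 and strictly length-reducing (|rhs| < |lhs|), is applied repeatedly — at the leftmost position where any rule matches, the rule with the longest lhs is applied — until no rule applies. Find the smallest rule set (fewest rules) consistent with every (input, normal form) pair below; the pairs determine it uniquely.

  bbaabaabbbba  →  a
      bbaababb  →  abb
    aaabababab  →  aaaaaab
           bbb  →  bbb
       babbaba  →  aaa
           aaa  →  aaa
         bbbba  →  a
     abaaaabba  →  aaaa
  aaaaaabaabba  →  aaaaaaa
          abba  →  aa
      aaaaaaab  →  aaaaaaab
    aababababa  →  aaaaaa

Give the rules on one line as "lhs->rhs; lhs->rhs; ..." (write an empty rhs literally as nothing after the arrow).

  | bbaabaabbbba => bbaabbbba => bbbbba => bbbba => bbba => bba => ba => a
  | bbaababb => bbabb => babb => abb
  | aaabababab => aaaababab => aaaaabab => aaaaaab
  | bbb

ba->a; baa->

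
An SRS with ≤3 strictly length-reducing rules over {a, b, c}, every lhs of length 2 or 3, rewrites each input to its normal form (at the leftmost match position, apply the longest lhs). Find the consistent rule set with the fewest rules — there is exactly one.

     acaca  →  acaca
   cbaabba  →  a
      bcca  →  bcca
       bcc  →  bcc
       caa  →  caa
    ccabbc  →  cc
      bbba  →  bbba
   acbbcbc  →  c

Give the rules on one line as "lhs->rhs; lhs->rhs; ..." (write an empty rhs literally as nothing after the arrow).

ab->; cb->

  | acaca
  | cbaabba => aabba => aba => a
  | bcca
  | bcc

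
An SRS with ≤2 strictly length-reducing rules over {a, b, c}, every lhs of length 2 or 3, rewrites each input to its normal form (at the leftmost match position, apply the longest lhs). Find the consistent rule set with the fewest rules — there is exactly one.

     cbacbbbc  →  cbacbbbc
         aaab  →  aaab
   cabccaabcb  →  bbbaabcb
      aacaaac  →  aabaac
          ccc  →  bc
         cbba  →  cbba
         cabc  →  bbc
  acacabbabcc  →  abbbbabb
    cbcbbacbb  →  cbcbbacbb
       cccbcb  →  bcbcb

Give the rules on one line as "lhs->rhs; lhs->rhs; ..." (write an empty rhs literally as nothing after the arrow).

  | cbacbbbc
  | aaab
  | cabccaabcb => bbccaabcb => bbbaabcb
  | aacaaac => aabaac

ca->b; cc->b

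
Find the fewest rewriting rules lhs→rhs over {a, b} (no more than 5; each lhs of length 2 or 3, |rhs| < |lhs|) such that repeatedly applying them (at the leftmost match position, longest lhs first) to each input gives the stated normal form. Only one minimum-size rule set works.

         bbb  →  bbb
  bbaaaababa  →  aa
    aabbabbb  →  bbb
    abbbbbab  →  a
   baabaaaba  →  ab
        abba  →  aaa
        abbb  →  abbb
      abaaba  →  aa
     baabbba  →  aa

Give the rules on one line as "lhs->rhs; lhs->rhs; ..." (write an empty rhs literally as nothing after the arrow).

aab->b; ba->b; bab->; bba->aa

  | bbb
  | bbaaaababa => aaaaababa => aaababa => ababa => aa
  | aabbabbb => bbabbb => aabbb => bbb
  | abbbbbab => abbbaab => abaaab => abaab => abab => a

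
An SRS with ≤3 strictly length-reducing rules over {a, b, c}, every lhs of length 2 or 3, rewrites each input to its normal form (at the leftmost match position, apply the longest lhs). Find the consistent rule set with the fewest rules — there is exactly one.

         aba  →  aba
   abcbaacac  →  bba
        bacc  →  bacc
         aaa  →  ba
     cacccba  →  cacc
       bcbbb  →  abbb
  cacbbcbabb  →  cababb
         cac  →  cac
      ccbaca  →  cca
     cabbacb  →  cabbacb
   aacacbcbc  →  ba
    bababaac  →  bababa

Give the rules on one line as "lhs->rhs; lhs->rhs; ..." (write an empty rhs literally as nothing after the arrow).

aa->b; bc->a; cba->

  | aba
  | abcbaacac => aabaacac => bbaacac => bbbcac => bbaac => bbbc => bba
  | bacc
  | aaa => ba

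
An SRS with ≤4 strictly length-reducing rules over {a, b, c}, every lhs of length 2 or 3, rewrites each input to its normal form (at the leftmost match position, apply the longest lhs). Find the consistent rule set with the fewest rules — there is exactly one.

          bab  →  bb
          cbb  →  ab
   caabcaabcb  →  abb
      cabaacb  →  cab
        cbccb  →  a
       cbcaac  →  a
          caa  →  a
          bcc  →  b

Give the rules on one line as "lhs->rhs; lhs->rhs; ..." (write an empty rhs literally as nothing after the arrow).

aa->c; ba->b; cb->a; cc->a

  | bab => bb
  | cbb => ab
  | caabcaabcb => ccbcaabcb => abcaabcb => abccbcb => ababcb => abbcb => abba => abb
  | cabaacb => cabacb => cabcb => caba => cab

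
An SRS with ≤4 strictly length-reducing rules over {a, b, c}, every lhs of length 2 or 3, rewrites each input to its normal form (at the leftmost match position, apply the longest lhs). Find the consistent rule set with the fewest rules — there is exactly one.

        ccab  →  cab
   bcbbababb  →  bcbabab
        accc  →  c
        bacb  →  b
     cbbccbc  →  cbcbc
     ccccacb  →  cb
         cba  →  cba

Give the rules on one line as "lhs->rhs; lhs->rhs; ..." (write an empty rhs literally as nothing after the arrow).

  | ccab => cab
  | bcbbababb => bcbababb => bcbabab
  | accc => cc => c
  | bacb => bb => b

ac->; bb->b; cc->c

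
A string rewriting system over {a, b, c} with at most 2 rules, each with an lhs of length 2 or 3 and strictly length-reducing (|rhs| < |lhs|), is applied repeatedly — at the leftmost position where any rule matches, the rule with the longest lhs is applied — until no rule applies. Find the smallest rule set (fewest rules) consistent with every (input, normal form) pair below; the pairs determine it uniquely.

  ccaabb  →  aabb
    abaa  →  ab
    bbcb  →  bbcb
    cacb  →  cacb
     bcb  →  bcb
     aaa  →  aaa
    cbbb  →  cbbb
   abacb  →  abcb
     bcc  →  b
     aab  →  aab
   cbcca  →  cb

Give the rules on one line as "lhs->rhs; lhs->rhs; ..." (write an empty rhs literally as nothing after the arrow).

  | ccaabb => aabb
  | abaa => aba => ab
  | bbcb
  | cacb

ba->b; cc->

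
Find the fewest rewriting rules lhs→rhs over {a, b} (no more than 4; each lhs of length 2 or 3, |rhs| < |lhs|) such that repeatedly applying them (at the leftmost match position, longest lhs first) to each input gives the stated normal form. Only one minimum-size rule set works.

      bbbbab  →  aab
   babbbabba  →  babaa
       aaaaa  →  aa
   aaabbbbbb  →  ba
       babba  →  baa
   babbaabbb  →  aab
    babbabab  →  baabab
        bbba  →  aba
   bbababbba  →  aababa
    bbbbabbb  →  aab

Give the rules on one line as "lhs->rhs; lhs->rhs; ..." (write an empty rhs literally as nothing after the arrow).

  | bbbbab => abbab => aab
  | babbbabba => bababba => babaa
  | aaaaa => baaa => bba => aa
  | aaabbbbbb => babbbbbb => babbbb => babb => ba

aaa->ba; abb->a; bb->a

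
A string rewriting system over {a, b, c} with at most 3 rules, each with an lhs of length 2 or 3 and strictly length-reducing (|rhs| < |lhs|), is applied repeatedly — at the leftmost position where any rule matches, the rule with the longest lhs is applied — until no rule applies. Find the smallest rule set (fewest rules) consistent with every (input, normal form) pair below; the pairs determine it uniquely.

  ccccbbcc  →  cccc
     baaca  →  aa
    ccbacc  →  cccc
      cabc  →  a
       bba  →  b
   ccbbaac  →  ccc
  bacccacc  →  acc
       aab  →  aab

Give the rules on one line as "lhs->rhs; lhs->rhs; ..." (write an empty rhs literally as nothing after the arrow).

  | ccccbbcc => ccccbc => cccc
  | baaca => aca => aa
  | ccbacc => cccc
  | cabc => abc => a

ba->; bc->; ca->a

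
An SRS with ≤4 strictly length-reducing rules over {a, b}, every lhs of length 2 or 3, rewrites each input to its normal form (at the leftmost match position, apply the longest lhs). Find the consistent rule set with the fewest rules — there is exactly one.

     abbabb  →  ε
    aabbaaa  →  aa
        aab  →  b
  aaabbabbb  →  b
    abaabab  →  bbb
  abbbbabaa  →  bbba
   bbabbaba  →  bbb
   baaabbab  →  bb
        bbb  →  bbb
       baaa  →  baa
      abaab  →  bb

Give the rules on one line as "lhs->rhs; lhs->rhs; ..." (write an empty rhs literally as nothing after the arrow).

  | abbabb => abb => ε
  | aabbaaa => aaaa => aaa => aa
  | aab => ab => b
  | aaabbabbb => aabbabbb => aabbb => ab => b

aaa->aa; ab->b; aba->b; abb->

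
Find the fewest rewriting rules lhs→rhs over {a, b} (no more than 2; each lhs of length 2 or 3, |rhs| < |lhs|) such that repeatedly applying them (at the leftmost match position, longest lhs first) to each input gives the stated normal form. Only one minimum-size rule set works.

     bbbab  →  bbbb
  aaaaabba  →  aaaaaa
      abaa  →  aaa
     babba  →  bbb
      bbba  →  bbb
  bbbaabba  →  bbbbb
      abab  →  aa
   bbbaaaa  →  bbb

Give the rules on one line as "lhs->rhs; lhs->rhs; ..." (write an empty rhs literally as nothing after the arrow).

ab->a; ba->b

  | bbbab => bbbb
  | aaaaabba => aaaaaba => aaaaaa
  | abaa => aaa
  | babba => bbba => bbb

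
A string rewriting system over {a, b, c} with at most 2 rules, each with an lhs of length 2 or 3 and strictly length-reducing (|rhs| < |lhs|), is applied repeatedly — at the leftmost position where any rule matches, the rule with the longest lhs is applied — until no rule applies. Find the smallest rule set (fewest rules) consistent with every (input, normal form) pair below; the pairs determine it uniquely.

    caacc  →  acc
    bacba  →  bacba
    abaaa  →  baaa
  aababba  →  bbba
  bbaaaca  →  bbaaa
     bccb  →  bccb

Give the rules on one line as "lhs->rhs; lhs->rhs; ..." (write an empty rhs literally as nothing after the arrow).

  | caacc => acc
  | bacba
  | abaaa => baaa
  | aababba => ababba => babba => bbba

ab->b; ca->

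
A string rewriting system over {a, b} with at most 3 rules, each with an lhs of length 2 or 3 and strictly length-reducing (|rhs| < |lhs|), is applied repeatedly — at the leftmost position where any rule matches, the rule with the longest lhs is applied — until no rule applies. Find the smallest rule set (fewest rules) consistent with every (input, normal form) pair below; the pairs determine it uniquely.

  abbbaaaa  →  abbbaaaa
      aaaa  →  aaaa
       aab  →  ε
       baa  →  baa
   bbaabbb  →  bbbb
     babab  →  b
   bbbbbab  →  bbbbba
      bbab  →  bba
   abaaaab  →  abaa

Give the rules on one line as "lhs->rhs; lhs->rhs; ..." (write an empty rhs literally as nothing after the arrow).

aab->; bab->ba

  | abbbaaaa
  | aaaa
  | aab => ε
  | baa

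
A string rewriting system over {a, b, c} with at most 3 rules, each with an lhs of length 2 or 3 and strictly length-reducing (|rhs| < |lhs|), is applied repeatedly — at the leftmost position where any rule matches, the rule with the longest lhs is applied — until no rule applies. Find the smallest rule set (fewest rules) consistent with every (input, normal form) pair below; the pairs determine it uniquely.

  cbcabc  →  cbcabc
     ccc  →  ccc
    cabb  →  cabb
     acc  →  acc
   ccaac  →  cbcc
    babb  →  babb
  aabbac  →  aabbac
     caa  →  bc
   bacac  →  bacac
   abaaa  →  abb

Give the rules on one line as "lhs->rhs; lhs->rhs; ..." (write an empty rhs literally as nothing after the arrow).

aaa->b; caa->bc

  | cbcabc
  | ccc
  | cabb
  | acc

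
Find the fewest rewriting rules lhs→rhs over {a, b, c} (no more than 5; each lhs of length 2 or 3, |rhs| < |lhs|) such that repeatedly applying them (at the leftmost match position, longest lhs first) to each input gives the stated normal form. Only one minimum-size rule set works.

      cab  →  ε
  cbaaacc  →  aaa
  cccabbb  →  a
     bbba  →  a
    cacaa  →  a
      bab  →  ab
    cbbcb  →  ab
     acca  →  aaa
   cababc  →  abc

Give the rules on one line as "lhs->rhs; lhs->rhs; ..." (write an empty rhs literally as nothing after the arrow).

ba->a; bb->; ca->b; cc->a

  | cab => bb => ε
  | cbaaacc => caaacc => baacc => aacc => aaa
  | cccabbb => acabbb => abbbb => abb => a
  | bbba => ba => a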